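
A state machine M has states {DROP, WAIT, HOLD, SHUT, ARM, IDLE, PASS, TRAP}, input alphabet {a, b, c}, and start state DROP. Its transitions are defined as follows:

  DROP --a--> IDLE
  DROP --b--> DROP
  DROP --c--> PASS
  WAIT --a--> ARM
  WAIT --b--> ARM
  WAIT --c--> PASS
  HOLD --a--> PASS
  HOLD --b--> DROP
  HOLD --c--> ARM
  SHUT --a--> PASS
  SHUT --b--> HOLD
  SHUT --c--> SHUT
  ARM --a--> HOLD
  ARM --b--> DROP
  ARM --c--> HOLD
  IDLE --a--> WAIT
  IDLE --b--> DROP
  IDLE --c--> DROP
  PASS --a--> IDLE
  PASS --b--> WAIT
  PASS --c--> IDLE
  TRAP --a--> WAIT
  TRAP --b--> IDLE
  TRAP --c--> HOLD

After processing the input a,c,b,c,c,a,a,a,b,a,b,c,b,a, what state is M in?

start at DROP
read 'a': DROP → IDLE
read 'c': IDLE → DROP
read 'b': DROP → DROP
read 'c': DROP → PASS
read 'c': PASS → IDLE
read 'a': IDLE → WAIT
read 'a': WAIT → ARM
read 'a': ARM → HOLD
read 'b': HOLD → DROP
read 'a': DROP → IDLE
read 'b': IDLE → DROP
read 'c': DROP → PASS
read 'b': PASS → WAIT
read 'a': WAIT → ARM

ARM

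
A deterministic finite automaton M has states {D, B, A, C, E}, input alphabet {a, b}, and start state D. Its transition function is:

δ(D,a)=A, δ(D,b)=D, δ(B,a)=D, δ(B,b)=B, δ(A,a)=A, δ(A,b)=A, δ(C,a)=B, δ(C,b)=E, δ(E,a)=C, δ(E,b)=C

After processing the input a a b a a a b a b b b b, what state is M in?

D → A → A → A → A → A → A → A → A → A → A → A → A

A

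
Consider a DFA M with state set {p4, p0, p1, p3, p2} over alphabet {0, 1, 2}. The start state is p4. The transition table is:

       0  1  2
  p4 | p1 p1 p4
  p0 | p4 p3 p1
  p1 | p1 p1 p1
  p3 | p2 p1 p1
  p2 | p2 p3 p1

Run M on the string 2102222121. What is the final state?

start at p4
read '2': p4 → p4
read '1': p4 → p1
read '0': p1 → p1
read '2': p1 → p1
read '2': p1 → p1
read '2': p1 → p1
read '2': p1 → p1
read '1': p1 → p1
read '2': p1 → p1
read '1': p1 → p1

p1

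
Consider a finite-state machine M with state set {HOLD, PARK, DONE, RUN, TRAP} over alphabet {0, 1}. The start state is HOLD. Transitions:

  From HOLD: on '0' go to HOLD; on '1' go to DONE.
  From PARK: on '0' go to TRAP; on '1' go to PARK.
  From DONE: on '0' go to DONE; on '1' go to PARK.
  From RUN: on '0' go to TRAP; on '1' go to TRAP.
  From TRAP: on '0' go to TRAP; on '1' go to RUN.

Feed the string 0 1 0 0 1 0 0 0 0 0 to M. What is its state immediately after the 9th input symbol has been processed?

TRAP

start at HOLD
read '0': HOLD → HOLD
read '1': HOLD → DONE
read '0': DONE → DONE
read '0': DONE → DONE
read '1': DONE → PARK
read '0': PARK → TRAP
read '0': TRAP → TRAP
read '0': TRAP → TRAP
read '0': TRAP → TRAP
After 9 symbols: TRAP.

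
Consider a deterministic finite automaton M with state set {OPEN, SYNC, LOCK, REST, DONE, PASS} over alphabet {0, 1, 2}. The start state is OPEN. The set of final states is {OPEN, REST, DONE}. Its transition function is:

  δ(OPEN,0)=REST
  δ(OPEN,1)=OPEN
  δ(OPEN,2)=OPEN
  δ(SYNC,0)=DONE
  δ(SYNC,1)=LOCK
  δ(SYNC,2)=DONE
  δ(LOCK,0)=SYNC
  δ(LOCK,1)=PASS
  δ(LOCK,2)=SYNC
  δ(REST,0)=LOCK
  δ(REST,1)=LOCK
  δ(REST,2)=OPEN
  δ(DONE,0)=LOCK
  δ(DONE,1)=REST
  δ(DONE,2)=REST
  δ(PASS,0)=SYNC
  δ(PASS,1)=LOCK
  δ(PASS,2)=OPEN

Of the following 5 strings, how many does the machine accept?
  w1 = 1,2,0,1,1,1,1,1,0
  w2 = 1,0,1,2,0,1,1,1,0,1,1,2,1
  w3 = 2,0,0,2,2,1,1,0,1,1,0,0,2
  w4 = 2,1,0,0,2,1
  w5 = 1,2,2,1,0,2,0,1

w1:
  start at OPEN
  read '1': OPEN → OPEN
  read '2': OPEN → OPEN
  read '0': OPEN → REST
  read '1': REST → LOCK
  read '1': LOCK → PASS
  read '1': PASS → LOCK
  read '1': LOCK → PASS
  read '1': PASS → LOCK
  read '0': LOCK → SYNC
  end SYNC, rejected
w2:
  start at OPEN
  read '1': OPEN → OPEN
  read '0': OPEN → REST
  read '1': REST → LOCK
  read '2': LOCK → SYNC
  read '0': SYNC → DONE
  read '1': DONE → REST
  read '1': REST → LOCK
  read '1': LOCK → PASS
  read '0': PASS → SYNC
  read '1': SYNC → LOCK
  read '1': LOCK → PASS
  read '2': PASS → OPEN
  read '1': OPEN → OPEN
  end OPEN, accepted
w3:
  start at OPEN
  read '2': OPEN → OPEN
  read '0': OPEN → REST
  read '0': REST → LOCK
  read '2': LOCK → SYNC
  read '2': SYNC → DONE
  read '1': DONE → REST
  read '1': REST → LOCK
  read '0': LOCK → SYNC
  read '1': SYNC → LOCK
  read '1': LOCK → PASS
  read '0': PASS → SYNC
  read '0': SYNC → DONE
  read '2': DONE → REST
  end REST, accepted
w4:
  start at OPEN
  read '2': OPEN → OPEN
  read '1': OPEN → OPEN
  read '0': OPEN → REST
  read '0': REST → LOCK
  read '2': LOCK → SYNC
  read '1': SYNC → LOCK
  end LOCK, rejected
w5:
  start at OPEN
  read '1': OPEN → OPEN
  read '2': OPEN → OPEN
  read '2': OPEN → OPEN
  read '1': OPEN → OPEN
  read '0': OPEN → REST
  read '2': REST → OPEN
  read '0': OPEN → REST
  read '1': REST → LOCK
  end LOCK, rejected

2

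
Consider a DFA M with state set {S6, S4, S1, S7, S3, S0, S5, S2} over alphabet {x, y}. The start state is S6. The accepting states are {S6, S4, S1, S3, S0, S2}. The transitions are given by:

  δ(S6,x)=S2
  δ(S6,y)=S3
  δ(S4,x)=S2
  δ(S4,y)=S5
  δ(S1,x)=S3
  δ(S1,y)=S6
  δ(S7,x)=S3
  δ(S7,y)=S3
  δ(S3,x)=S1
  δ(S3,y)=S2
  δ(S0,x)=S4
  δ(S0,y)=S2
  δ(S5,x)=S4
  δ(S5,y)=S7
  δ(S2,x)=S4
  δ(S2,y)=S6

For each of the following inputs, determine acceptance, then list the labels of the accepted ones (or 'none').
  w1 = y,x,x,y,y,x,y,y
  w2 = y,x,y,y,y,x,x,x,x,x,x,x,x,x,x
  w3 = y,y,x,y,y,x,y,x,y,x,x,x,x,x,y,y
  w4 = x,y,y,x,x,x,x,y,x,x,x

w1:
  start at S6
  read 'y': S6 → S3
  read 'x': S3 → S1
  read 'x': S1 → S3
  read 'y': S3 → S2
  read 'y': S2 → S6
  read 'x': S6 → S2
  read 'y': S2 → S6
  read 'y': S6 → S3
  end S3, accepted
w2:
  start at S6
  read 'y': S6 → S3
  read 'x': S3 → S1
  read 'y': S1 → S6
  read 'y': S6 → S3
  read 'y': S3 → S2
  read 'x': S2 → S4
  read 'x': S4 → S2
  read 'x': S2 → S4
  read 'x': S4 → S2
  read 'x': S2 → S4
  read 'x': S4 → S2
  read 'x': S2 → S4
  read 'x': S4 → S2
  read 'x': S2 → S4
  read 'x': S4 → S2
  end S2, accepted
w3:
  start at S6
  read 'y': S6 → S3
  read 'y': S3 → S2
  read 'x': S2 → S4
  read 'y': S4 → S5
  read 'y': S5 → S7
  read 'x': S7 → S3
  read 'y': S3 → S2
  read 'x': S2 → S4
  read 'y': S4 → S5
  read 'x': S5 → S4
  read 'x': S4 → S2
  read 'x': S2 → S4
  read 'x': S4 → S2
  read 'x': S2 → S4
  read 'y': S4 → S5
  read 'y': S5 → S7
  end S7, rejected
w4:
  start at S6
  read 'x': S6 → S2
  read 'y': S2 → S6
  read 'y': S6 → S3
  read 'x': S3 → S1
  read 'x': S1 → S3
  read 'x': S3 → S1
  read 'x': S1 → S3
  read 'y': S3 → S2
  read 'x': S2 → S4
  read 'x': S4 → S2
  read 'x': S2 → S4
  end S4, accepted

w1, w2, w4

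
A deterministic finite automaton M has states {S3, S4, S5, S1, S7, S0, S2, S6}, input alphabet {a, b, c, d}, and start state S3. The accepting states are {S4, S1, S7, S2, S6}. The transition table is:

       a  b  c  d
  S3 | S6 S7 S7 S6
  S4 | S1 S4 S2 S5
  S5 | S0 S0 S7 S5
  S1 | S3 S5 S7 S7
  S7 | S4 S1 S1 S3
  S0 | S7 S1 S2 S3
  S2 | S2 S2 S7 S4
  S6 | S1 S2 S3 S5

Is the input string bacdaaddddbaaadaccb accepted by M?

start at S3
read 'b': S3 → S7
read 'a': S7 → S4
read 'c': S4 → S2
read 'd': S2 → S4
read 'a': S4 → S1
read 'a': S1 → S3
read 'd': S3 → S6
read 'd': S6 → S5
read 'd': S5 → S5
read 'd': S5 → S5
read 'b': S5 → S0
read 'a': S0 → S7
read 'a': S7 → S4
read 'a': S4 → S1
read 'd': S1 → S7
read 'a': S7 → S4
read 'c': S4 → S2
read 'c': S2 → S7
read 'b': S7 → S1
End state S1 is accepting.

Yes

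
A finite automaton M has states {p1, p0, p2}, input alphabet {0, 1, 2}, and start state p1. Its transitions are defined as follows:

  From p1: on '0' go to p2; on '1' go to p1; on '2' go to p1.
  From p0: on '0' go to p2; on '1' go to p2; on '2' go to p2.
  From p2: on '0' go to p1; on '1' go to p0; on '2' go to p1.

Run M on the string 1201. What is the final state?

p0

Trace: p1 -1-> p1 -2-> p1 -0-> p2 -1-> p0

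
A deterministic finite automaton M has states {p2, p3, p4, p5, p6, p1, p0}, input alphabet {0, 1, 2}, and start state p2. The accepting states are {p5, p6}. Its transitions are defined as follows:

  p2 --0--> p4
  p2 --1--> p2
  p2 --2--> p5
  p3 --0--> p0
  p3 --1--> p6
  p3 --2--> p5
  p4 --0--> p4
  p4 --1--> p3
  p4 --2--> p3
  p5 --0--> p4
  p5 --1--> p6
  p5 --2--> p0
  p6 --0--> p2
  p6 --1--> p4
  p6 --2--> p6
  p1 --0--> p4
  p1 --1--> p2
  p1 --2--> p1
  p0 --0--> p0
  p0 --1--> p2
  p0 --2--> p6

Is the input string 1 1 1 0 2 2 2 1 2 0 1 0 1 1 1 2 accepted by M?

Yes

p2 → p2 → p2 → p2 → p4 → p3 → p5 → p0 → p2 → p5 → p4 → p3 → p0 → p2 → p2 → p2 → p5
End state p5 is accepting.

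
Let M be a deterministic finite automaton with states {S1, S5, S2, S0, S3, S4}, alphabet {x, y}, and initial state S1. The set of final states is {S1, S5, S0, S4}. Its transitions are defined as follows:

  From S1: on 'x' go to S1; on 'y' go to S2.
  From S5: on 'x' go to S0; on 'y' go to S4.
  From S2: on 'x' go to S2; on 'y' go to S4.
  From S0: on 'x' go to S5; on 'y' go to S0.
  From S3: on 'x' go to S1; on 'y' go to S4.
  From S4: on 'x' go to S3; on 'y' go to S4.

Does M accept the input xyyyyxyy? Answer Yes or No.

Yes

start at S1
read 'x': S1 → S1
read 'y': S1 → S2
read 'y': S2 → S4
read 'y': S4 → S4
read 'y': S4 → S4
read 'x': S4 → S3
read 'y': S3 → S4
read 'y': S4 → S4
End state S4 is accepting.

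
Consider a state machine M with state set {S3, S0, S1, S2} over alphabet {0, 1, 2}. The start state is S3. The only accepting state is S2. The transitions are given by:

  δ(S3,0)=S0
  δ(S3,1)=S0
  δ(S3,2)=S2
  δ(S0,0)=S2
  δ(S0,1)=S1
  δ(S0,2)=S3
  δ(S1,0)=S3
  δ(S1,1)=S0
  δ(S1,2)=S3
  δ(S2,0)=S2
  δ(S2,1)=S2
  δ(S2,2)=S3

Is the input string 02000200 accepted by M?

start at S3
read '0': S3 → S0
read '2': S0 → S3
read '0': S3 → S0
read '0': S0 → S2
read '0': S2 → S2
read '2': S2 → S3
read '0': S3 → S0
read '0': S0 → S2
End state S2 is accepting.

Yes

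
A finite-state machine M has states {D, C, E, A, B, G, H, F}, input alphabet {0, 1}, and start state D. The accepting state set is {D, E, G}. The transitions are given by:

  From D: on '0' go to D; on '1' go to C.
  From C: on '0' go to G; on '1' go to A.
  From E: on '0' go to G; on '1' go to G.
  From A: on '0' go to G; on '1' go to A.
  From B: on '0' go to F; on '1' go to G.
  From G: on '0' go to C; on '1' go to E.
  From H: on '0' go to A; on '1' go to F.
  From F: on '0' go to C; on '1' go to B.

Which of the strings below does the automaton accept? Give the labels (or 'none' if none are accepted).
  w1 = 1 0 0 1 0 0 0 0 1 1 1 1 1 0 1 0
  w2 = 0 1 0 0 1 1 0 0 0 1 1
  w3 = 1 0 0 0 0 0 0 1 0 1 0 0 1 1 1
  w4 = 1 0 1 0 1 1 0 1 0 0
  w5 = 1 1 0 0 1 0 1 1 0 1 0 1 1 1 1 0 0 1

w1, w2, w5

w1: Trace: D -1-> C -0-> G -0-> C -1-> A -0-> G -0-> C -0-> G -0-> C -1-> A -1-> A -1-> A -1-> A -1-> A -0-> G -1-> E -0-> G  → end G, accepted
w2: Trace: D -0-> D -1-> C -0-> G -0-> C -1-> A -1-> A -0-> G -0-> C -0-> G -1-> E -1-> G  → end G, accepted
w3: Trace: D -1-> C -0-> G -0-> C -0-> G -0-> C -0-> G -0-> C -1-> A -0-> G -1-> E -0-> G -0-> C -1-> A -1-> A -1-> A  → end A, rejected
w4: Trace: D -1-> C -0-> G -1-> E -0-> G -1-> E -1-> G -0-> C -1-> A -0-> G -0-> C  → end C, rejected
w5: Trace: D -1-> C -1-> A -0-> G -0-> C -1-> A -0-> G -1-> E -1-> G -0-> C -1-> A -0-> G -1-> E -1-> G -1-> E -1-> G -0-> C -0-> G -1-> E  → end E, accepted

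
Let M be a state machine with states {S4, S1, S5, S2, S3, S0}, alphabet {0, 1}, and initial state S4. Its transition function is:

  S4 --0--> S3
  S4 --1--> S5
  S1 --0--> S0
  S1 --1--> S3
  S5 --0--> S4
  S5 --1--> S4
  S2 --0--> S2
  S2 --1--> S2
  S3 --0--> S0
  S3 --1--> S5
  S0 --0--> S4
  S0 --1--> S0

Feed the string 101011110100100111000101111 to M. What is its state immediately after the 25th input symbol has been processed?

start at S4
read '1': S4 → S5
read '0': S5 → S4
read '1': S4 → S5
read '0': S5 → S4
read '1': S4 → S5
read '1': S5 → S4
read '1': S4 → S5
read '1': S5 → S4
read '0': S4 → S3
read '1': S3 → S5
read '0': S5 → S4
read '0': S4 → S3
read '1': S3 → S5
read '0': S5 → S4
read '0': S4 → S3
read '1': S3 → S5
read '1': S5 → S4
read '1': S4 → S5
read '0': S5 → S4
read '0': S4 → S3
read '0': S3 → S0
read '1': S0 → S0
read '0': S0 → S4
read '1': S4 → S5
read '1': S5 → S4
After 25 symbols: S4.

S4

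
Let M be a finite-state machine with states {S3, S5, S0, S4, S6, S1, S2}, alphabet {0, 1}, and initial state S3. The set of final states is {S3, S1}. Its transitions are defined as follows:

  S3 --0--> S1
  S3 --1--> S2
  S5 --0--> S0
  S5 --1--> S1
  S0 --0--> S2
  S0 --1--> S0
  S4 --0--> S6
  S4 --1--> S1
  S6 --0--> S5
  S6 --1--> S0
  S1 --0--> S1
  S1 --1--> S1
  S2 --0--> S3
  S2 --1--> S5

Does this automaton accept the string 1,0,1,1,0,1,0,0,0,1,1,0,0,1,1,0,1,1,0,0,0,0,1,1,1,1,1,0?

start at S3
read '1': S3 → S2
read '0': S2 → S3
read '1': S3 → S2
read '1': S2 → S5
read '0': S5 → S0
read '1': S0 → S0
read '0': S0 → S2
read '0': S2 → S3
read '0': S3 → S1
read '1': S1 → S1
read '1': S1 → S1
read '0': S1 → S1
read '0': S1 → S1
read '1': S1 → S1
read '1': S1 → S1
read '0': S1 → S1
read '1': S1 → S1
read '1': S1 → S1
read '0': S1 → S1
read '0': S1 → S1
read '0': S1 → S1
read '0': S1 → S1
read '1': S1 → S1
read '1': S1 → S1
read '1': S1 → S1
read '1': S1 → S1
read '1': S1 → S1
read '0': S1 → S1
End state S1 is accepting.

Yes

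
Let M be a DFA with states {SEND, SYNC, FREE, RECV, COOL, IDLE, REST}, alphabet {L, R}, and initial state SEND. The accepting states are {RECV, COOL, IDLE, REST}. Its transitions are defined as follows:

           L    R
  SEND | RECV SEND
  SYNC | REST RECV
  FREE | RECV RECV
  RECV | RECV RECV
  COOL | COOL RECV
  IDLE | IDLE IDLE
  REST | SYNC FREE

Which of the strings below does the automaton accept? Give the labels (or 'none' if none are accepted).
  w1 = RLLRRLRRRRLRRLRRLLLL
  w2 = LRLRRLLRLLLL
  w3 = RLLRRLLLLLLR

w1: SEND → SEND → RECV → RECV → RECV → RECV → RECV → RECV → RECV → RECV → RECV → RECV → RECV → RECV → RECV → RECV → RECV → RECV → RECV → RECV → RECV  → end RECV, accepted
w2: SEND → RECV → RECV → RECV → RECV → RECV → RECV → RECV → RECV → RECV → RECV → RECV → RECV  → end RECV, accepted
w3: SEND → SEND → RECV → RECV → RECV → RECV → RECV → RECV → RECV → RECV → RECV → RECV → RECV  → end RECV, accepted

w1, w2, w3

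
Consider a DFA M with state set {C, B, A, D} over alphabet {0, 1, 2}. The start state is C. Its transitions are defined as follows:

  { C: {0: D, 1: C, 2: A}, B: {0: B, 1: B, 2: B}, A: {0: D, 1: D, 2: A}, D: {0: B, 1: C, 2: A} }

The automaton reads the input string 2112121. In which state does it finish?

Trace: C -2-> A -1-> D -1-> C -2-> A -1-> D -2-> A -1-> D

D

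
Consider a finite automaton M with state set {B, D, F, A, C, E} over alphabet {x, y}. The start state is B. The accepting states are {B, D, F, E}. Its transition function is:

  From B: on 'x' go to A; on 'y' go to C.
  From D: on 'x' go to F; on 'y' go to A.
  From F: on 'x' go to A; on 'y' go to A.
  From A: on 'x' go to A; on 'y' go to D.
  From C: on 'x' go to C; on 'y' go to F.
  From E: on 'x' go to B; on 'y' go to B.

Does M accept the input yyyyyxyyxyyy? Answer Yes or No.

Yes

B → C → F → A → D → A → A → D → A → A → D → A → D
End state D is accepting.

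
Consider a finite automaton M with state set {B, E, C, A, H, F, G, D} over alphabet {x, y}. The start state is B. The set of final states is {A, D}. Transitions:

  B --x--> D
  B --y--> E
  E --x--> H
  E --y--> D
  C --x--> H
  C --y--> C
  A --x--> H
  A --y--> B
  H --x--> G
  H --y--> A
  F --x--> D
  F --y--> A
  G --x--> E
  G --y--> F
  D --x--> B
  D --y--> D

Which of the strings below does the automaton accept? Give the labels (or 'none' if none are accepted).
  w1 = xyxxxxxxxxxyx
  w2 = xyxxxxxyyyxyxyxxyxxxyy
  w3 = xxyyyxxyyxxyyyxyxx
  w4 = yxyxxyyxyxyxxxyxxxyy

w2, w4

w1: Trace: B -x-> D -y-> D -x-> B -x-> D -x-> B -x-> D -x-> B -x-> D -x-> B -x-> D -x-> B -y-> E -x-> H  → end H, rejected
w2: Trace: B -x-> D -y-> D -x-> B -x-> D -x-> B -x-> D -x-> B -y-> E -y-> D -y-> D -x-> B -y-> E -x-> H -y-> A -x-> H -x-> G -y-> F -x-> D -x-> B -x-> D -y-> D -y-> D  → end D, accepted
w3: Trace: B -x-> D -x-> B -y-> E -y-> D -y-> D -x-> B -x-> D -y-> D -y-> D -x-> B -x-> D -y-> D -y-> D -y-> D -x-> B -y-> E -x-> H -x-> G  → end G, rejected
w4: Trace: B -y-> E -x-> H -y-> A -x-> H -x-> G -y-> F -y-> A -x-> H -y-> A -x-> H -y-> A -x-> H -x-> G -x-> E -y-> D -x-> B -x-> D -x-> B -y-> E -y-> D  → end D, accepted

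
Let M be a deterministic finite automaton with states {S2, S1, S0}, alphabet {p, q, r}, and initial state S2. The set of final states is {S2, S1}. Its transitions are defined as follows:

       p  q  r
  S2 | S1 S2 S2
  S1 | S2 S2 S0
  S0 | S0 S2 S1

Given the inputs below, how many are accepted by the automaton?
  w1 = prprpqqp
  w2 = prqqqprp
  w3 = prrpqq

2

w1: S2 → S1 → S0 → S0 → S1 → S2 → S2 → S2 → S1  → end S1, accepted
w2: S2 → S1 → S0 → S2 → S2 → S2 → S1 → S0 → S0  → end S0, rejected
w3: S2 → S1 → S0 → S1 → S2 → S2 → S2  → end S2, accepted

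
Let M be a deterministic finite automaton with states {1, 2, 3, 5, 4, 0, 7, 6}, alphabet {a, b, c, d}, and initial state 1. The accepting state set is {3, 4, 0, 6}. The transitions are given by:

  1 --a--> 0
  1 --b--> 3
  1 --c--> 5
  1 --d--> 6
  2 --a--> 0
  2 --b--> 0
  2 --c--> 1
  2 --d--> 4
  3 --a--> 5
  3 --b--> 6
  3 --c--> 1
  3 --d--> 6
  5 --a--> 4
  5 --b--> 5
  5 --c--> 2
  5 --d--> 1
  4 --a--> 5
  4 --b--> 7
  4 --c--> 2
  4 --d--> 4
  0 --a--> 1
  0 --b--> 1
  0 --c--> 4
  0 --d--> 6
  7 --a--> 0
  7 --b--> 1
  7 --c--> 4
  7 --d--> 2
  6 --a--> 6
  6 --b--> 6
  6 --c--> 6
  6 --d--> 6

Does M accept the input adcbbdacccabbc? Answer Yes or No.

Yes

start at 1
read 'a': 1 → 0
read 'd': 0 → 6
read 'c': 6 → 6
read 'b': 6 → 6
read 'b': 6 → 6
read 'd': 6 → 6
read 'a': 6 → 6
read 'c': 6 → 6
read 'c': 6 → 6
read 'c': 6 → 6
read 'a': 6 → 6
read 'b': 6 → 6
read 'b': 6 → 6
read 'c': 6 → 6
End state 6 is accepting.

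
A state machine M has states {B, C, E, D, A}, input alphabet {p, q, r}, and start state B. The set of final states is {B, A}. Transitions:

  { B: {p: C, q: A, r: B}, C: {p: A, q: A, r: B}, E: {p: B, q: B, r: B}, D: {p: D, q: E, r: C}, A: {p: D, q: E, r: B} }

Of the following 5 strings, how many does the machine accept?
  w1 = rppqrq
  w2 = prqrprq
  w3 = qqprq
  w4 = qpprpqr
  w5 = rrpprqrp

w1: B → B → C → A → E → B → A  → end A, accepted
w2: B → C → B → A → B → C → B → A  → end A, accepted
w3: B → A → E → B → B → A  → end A, accepted
w4: B → A → D → D → C → A → E → B  → end B, accepted
w5: B → B → B → C → A → B → A → B → C  → end C, rejected

4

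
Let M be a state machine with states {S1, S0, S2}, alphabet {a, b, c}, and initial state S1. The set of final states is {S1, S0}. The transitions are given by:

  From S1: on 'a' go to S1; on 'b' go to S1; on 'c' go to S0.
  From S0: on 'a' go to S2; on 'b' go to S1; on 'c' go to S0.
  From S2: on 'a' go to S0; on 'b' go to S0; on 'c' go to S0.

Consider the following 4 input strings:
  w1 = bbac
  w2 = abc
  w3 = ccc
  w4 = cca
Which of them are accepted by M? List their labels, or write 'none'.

w1:
  start at S1
  read 'b': S1 → S1
  read 'b': S1 → S1
  read 'a': S1 → S1
  read 'c': S1 → S0
  end S0, accepted
w2:
  start at S1
  read 'a': S1 → S1
  read 'b': S1 → S1
  read 'c': S1 → S0
  end S0, accepted
w3:
  start at S1
  read 'c': S1 → S0
  read 'c': S0 → S0
  read 'c': S0 → S0
  end S0, accepted
w4:
  start at S1
  read 'c': S1 → S0
  read 'c': S0 → S0
  read 'a': S0 → S2
  end S2, rejected

w1, w2, w3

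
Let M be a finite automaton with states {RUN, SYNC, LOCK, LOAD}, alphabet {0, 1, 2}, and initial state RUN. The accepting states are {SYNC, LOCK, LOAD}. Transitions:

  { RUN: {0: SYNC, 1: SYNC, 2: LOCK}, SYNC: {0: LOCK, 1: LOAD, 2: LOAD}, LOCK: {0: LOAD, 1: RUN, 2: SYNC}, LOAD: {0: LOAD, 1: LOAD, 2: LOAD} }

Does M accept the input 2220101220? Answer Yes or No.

Yes

start at RUN
read '2': RUN → LOCK
read '2': LOCK → SYNC
read '2': SYNC → LOAD
read '0': LOAD → LOAD
read '1': LOAD → LOAD
read '0': LOAD → LOAD
read '1': LOAD → LOAD
read '2': LOAD → LOAD
read '2': LOAD → LOAD
read '0': LOAD → LOAD
End state LOAD is accepting.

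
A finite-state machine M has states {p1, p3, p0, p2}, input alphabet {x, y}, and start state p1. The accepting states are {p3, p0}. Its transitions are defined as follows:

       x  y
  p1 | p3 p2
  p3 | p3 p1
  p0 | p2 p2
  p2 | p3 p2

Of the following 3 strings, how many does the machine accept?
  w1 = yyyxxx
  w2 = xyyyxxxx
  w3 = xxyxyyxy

w1: p1 → p2 → p2 → p2 → p3 → p3 → p3  → end p3, accepted
w2: p1 → p3 → p1 → p2 → p2 → p3 → p3 → p3 → p3  → end p3, accepted
w3: p1 → p3 → p3 → p1 → p3 → p1 → p2 → p3 → p1  → end p1, rejected

2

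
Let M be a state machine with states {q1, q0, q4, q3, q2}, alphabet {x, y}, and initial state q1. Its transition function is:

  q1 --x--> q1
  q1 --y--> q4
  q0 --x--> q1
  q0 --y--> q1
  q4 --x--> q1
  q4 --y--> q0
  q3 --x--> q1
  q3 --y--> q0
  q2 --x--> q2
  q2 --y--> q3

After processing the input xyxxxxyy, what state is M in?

q0

q1 → q1 → q4 → q1 → q1 → q1 → q1 → q4 → q0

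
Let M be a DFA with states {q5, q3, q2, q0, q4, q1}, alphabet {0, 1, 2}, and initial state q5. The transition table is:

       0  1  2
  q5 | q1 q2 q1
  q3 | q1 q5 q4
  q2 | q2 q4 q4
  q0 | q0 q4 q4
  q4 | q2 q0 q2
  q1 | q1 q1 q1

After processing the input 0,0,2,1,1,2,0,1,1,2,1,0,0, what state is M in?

start at q5
read '0': q5 → q1
read '0': q1 → q1
read '2': q1 → q1
read '1': q1 → q1
read '1': q1 → q1
read '2': q1 → q1
read '0': q1 → q1
read '1': q1 → q1
read '1': q1 → q1
read '2': q1 → q1
read '1': q1 → q1
read '0': q1 → q1
read '0': q1 → q1

q1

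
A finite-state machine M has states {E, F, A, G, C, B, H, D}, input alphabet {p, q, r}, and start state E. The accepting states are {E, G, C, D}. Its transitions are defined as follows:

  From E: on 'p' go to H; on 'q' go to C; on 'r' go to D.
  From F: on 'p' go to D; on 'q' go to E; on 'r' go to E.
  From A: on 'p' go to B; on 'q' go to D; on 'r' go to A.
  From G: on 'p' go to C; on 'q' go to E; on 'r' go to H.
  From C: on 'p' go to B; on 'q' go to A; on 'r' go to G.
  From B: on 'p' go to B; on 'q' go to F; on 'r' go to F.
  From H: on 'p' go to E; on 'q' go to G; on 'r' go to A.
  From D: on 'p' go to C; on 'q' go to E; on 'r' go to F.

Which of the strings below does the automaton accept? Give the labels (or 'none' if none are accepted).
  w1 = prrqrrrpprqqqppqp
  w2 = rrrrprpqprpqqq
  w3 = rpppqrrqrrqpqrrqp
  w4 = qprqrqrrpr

w1: E → H → A → A → D → F → E → D → C → B → F → E → C → A → B → B → F → D  → end D, accepted
w2: E → D → F → E → D → C → G → C → A → B → F → D → E → C → A  → end A, rejected
w3: E → D → C → B → B → F → E → D → E → D → F → E → H → G → H → A → D → C  → end C, accepted
w4: E → C → B → F → E → D → E → D → F → D → F  → end F, rejected

w1, w3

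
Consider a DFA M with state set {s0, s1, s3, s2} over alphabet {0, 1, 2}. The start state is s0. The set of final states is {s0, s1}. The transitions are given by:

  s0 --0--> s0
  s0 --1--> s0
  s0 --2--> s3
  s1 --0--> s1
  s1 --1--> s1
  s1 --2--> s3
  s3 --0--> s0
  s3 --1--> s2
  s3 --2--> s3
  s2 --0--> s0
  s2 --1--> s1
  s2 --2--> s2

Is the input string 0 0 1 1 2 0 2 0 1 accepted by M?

Yes

s0 → s0 → s0 → s0 → s0 → s3 → s0 → s3 → s0 → s0
End state s0 is accepting.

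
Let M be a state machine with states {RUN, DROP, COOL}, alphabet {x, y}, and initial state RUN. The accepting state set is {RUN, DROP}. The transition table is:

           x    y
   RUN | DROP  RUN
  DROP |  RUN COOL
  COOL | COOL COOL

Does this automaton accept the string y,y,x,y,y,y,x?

RUN → RUN → RUN → DROP → COOL → COOL → COOL → COOL
End state COOL is not accepting.

No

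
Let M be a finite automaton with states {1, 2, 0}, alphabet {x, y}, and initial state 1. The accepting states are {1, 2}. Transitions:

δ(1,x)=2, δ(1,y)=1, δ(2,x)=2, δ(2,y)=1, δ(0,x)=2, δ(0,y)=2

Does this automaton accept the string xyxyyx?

Yes

start at 1
read 'x': 1 → 2
read 'y': 2 → 1
read 'x': 1 → 2
read 'y': 2 → 1
read 'y': 1 → 1
read 'x': 1 → 2
End state 2 is accepting.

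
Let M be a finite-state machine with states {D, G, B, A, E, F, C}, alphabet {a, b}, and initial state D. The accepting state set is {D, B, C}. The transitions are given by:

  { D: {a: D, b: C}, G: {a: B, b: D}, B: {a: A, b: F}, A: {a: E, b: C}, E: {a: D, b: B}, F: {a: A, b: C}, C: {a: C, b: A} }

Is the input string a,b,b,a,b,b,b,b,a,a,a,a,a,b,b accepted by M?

No

Trace: D -a-> D -b-> C -b-> A -a-> E -b-> B -b-> F -b-> C -b-> A -a-> E -a-> D -a-> D -a-> D -a-> D -b-> C -b-> A
End state A is not accepting.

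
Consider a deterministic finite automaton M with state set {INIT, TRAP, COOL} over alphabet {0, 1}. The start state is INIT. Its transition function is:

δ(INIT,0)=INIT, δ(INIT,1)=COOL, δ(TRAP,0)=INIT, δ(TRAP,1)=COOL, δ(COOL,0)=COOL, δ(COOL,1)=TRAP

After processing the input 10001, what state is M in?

TRAP

Trace: INIT -1-> COOL -0-> COOL -0-> COOL -0-> COOL -1-> TRAP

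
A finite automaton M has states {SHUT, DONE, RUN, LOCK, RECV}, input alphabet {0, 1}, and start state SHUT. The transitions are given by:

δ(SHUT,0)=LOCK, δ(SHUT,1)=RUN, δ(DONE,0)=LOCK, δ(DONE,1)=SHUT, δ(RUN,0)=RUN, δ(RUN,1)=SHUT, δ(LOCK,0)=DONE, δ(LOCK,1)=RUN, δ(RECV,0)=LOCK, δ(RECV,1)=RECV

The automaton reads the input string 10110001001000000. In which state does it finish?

start at SHUT
read '1': SHUT → RUN
read '0': RUN → RUN
read '1': RUN → SHUT
read '1': SHUT → RUN
read '0': RUN → RUN
read '0': RUN → RUN
read '0': RUN → RUN
read '1': RUN → SHUT
read '0': SHUT → LOCK
read '0': LOCK → DONE
read '1': DONE → SHUT
read '0': SHUT → LOCK
read '0': LOCK → DONE
read '0': DONE → LOCK
read '0': LOCK → DONE
read '0': DONE → LOCK
read '0': LOCK → DONE

DONE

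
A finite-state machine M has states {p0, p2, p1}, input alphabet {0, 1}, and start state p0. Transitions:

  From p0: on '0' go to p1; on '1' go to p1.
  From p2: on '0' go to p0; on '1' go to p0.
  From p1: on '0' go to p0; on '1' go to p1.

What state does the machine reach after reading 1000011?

start at p0
read '1': p0 → p1
read '0': p1 → p0
read '0': p0 → p1
read '0': p1 → p0
read '0': p0 → p1
read '1': p1 → p1
read '1': p1 → p1

p1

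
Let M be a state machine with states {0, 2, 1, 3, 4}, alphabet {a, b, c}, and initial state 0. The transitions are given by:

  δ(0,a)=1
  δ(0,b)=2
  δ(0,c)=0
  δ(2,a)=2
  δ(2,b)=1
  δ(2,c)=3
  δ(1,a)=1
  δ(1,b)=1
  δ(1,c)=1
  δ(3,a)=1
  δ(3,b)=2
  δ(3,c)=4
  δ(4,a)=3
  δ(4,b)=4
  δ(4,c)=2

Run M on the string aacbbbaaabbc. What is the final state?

1

0 → 1 → 1 → 1 → 1 → 1 → 1 → 1 → 1 → 1 → 1 → 1 → 1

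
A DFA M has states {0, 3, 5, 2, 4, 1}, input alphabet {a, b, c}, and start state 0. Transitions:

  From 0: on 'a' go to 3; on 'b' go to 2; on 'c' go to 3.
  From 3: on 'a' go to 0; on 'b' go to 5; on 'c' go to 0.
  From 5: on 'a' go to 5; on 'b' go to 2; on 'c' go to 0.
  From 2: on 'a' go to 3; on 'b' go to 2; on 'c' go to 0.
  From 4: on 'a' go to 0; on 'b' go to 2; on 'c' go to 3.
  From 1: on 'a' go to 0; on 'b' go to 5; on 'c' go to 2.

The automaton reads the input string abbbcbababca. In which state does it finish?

3

0 → 3 → 5 → 2 → 2 → 0 → 2 → 3 → 5 → 5 → 2 → 0 → 3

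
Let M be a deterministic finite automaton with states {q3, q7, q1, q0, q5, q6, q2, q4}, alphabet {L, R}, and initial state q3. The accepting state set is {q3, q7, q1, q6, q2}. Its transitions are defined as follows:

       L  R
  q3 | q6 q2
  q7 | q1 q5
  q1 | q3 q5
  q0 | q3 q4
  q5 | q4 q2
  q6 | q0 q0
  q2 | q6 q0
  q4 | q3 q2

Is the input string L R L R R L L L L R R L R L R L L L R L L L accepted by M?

Trace: q3 -L-> q6 -R-> q0 -L-> q3 -R-> q2 -R-> q0 -L-> q3 -L-> q6 -L-> q0 -L-> q3 -R-> q2 -R-> q0 -L-> q3 -R-> q2 -L-> q6 -R-> q0 -L-> q3 -L-> q6 -L-> q0 -R-> q4 -L-> q3 -L-> q6 -L-> q0
End state q0 is not accepting.

No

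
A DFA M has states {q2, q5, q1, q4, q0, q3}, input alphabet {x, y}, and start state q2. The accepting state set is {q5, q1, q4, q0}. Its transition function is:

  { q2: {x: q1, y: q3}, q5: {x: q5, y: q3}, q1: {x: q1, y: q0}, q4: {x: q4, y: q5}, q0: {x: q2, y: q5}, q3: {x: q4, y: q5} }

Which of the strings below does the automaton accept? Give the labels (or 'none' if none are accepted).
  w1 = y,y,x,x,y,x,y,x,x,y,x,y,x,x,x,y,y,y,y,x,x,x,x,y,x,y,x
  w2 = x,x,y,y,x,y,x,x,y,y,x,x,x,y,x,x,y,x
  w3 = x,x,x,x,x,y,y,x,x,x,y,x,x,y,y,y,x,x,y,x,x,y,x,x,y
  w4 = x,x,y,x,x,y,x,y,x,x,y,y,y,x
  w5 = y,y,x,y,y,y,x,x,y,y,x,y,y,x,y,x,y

w1:
  start at q2
  read 'y': q2 → q3
  read 'y': q3 → q5
  read 'x': q5 → q5
  read 'x': q5 → q5
  read 'y': q5 → q3
  read 'x': q3 → q4
  read 'y': q4 → q5
  read 'x': q5 → q5
  read 'x': q5 → q5
  read 'y': q5 → q3
  read 'x': q3 → q4
  read 'y': q4 → q5
  read 'x': q5 → q5
  read 'x': q5 → q5
  read 'x': q5 → q5
  read 'y': q5 → q3
  read 'y': q3 → q5
  read 'y': q5 → q3
  read 'y': q3 → q5
  read 'x': q5 → q5
  read 'x': q5 → q5
  read 'x': q5 → q5
  read 'x': q5 → q5
  read 'y': q5 → q3
  read 'x': q3 → q4
  read 'y': q4 → q5
  read 'x': q5 → q5
  end q5, accepted
w2:
  start at q2
  read 'x': q2 → q1
  read 'x': q1 → q1
  read 'y': q1 → q0
  read 'y': q0 → q5
  read 'x': q5 → q5
  read 'y': q5 → q3
  read 'x': q3 → q4
  read 'x': q4 → q4
  read 'y': q4 → q5
  read 'y': q5 → q3
  read 'x': q3 → q4
  read 'x': q4 → q4
  read 'x': q4 → q4
  read 'y': q4 → q5
  read 'x': q5 → q5
  read 'x': q5 → q5
  read 'y': q5 → q3
  read 'x': q3 → q4
  end q4, accepted
w3:
  start at q2
  read 'x': q2 → q1
  read 'x': q1 → q1
  read 'x': q1 → q1
  read 'x': q1 → q1
  read 'x': q1 → q1
  read 'y': q1 → q0
  read 'y': q0 → q5
  read 'x': q5 → q5
  read 'x': q5 → q5
  read 'x': q5 → q5
  read 'y': q5 → q3
  read 'x': q3 → q4
  read 'x': q4 → q4
  read 'y': q4 → q5
  read 'y': q5 → q3
  read 'y': q3 → q5
  read 'x': q5 → q5
  read 'x': q5 → q5
  read 'y': q5 → q3
  read 'x': q3 → q4
  read 'x': q4 → q4
  read 'y': q4 → q5
  read 'x': q5 → q5
  read 'x': q5 → q5
  read 'y': q5 → q3
  end q3, rejected
w4:
  start at q2
  read 'x': q2 → q1
  read 'x': q1 → q1
  read 'y': q1 → q0
  read 'x': q0 → q2
  read 'x': q2 → q1
  read 'y': q1 → q0
  read 'x': q0 → q2
  read 'y': q2 → q3
  read 'x': q3 → q4
  read 'x': q4 → q4
  read 'y': q4 → q5
  read 'y': q5 → q3
  read 'y': q3 → q5
  read 'x': q5 → q5
  end q5, accepted
w5:
  start at q2
  read 'y': q2 → q3
  read 'y': q3 → q5
  read 'x': q5 → q5
  read 'y': q5 → q3
  read 'y': q3 → q5
  read 'y': q5 → q3
  read 'x': q3 → q4
  read 'x': q4 → q4
  read 'y': q4 → q5
  read 'y': q5 → q3
  read 'x': q3 → q4
  read 'y': q4 → q5
  read 'y': q5 → q3
  read 'x': q3 → q4
  read 'y': q4 → q5
  read 'x': q5 → q5
  read 'y': q5 → q3
  end q3, rejected

w1, w2, w4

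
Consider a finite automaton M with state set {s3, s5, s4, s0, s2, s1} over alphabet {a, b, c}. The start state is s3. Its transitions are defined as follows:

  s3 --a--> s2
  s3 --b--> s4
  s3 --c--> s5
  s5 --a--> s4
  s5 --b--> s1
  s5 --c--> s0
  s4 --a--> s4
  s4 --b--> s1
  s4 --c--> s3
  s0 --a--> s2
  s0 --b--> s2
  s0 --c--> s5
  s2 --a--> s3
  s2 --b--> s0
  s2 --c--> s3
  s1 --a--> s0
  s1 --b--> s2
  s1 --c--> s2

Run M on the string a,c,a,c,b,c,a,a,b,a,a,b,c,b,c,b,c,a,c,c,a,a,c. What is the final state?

s5

start at s3
read 'a': s3 → s2
read 'c': s2 → s3
read 'a': s3 → s2
read 'c': s2 → s3
read 'b': s3 → s4
read 'c': s4 → s3
read 'a': s3 → s2
read 'a': s2 → s3
read 'b': s3 → s4
read 'a': s4 → s4
read 'a': s4 → s4
read 'b': s4 → s1
read 'c': s1 → s2
read 'b': s2 → s0
read 'c': s0 → s5
read 'b': s5 → s1
read 'c': s1 → s2
read 'a': s2 → s3
read 'c': s3 → s5
read 'c': s5 → s0
read 'a': s0 → s2
read 'a': s2 → s3
read 'c': s3 → s5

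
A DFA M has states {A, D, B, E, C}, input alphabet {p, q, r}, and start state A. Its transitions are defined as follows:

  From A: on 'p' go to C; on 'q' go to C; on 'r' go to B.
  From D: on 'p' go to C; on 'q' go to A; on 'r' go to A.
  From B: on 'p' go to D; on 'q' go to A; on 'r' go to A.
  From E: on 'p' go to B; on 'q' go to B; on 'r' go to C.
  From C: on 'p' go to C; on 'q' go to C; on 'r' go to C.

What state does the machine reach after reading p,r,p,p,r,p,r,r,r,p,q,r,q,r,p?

C

A → C → C → C → C → C → C → C → C → C → C → C → C → C → C → C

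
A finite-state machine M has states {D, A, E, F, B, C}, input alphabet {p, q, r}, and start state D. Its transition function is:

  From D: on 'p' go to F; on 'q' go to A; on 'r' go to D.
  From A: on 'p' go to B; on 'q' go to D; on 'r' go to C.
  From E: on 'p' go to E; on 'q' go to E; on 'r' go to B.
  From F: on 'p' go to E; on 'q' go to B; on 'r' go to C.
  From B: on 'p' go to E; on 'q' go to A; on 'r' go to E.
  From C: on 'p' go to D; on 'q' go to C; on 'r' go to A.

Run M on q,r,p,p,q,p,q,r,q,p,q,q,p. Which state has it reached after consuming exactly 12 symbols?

D

start at D
read 'q': D → A
read 'r': A → C
read 'p': C → D
read 'p': D → F
read 'q': F → B
read 'p': B → E
read 'q': E → E
read 'r': E → B
read 'q': B → A
read 'p': A → B
read 'q': B → A
read 'q': A → D
After 12 symbols: D.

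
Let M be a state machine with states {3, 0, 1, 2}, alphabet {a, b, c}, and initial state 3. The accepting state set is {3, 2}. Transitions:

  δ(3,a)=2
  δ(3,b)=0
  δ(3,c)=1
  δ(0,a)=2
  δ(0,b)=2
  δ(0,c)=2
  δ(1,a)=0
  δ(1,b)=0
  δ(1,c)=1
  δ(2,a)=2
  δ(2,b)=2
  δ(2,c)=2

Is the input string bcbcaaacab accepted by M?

Yes

3 → 0 → 2 → 2 → 2 → 2 → 2 → 2 → 2 → 2 → 2
End state 2 is accepting.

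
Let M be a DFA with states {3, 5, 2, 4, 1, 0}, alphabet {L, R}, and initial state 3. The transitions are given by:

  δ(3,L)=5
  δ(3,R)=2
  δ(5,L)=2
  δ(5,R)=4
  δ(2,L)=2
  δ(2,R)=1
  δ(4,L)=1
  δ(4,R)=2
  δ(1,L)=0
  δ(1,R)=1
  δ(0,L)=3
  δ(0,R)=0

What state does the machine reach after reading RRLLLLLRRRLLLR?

Trace: 3 -R-> 2 -R-> 1 -L-> 0 -L-> 3 -L-> 5 -L-> 2 -L-> 2 -R-> 1 -R-> 1 -R-> 1 -L-> 0 -L-> 3 -L-> 5 -R-> 4

4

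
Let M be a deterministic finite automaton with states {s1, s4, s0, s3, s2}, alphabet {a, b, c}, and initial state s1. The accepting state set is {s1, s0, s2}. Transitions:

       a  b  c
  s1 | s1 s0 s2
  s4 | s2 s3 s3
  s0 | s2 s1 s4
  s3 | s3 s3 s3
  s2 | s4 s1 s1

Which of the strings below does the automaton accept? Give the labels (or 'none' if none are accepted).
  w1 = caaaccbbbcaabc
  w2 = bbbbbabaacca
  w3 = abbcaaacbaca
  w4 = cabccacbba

w2

w1: s1 → s2 → s4 → s2 → s4 → s3 → s3 → s3 → s3 → s3 → s3 → s3 → s3 → s3 → s3  → end s3, rejected
w2: s1 → s0 → s1 → s0 → s1 → s0 → s2 → s1 → s1 → s1 → s2 → s1 → s1  → end s1, accepted
w3: s1 → s1 → s0 → s1 → s2 → s4 → s2 → s4 → s3 → s3 → s3 → s3 → s3  → end s3, rejected
w4: s1 → s2 → s4 → s3 → s3 → s3 → s3 → s3 → s3 → s3 → s3  → end s3, rejected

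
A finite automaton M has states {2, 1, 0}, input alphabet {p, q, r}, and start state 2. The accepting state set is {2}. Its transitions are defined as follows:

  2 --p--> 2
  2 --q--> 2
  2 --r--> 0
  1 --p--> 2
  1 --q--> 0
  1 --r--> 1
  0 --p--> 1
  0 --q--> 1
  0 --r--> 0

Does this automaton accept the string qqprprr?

No

start at 2
read 'q': 2 → 2
read 'q': 2 → 2
read 'p': 2 → 2
read 'r': 2 → 0
read 'p': 0 → 1
read 'r': 1 → 1
read 'r': 1 → 1
End state 1 is not accepting.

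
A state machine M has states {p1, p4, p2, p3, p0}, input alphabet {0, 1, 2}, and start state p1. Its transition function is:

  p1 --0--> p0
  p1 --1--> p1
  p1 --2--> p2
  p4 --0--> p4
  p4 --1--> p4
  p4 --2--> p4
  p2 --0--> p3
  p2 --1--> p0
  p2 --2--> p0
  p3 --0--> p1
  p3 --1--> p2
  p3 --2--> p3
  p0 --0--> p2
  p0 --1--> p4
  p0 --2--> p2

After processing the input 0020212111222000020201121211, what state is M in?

start at p1
read '0': p1 → p0
read '0': p0 → p2
read '2': p2 → p0
read '0': p0 → p2
read '2': p2 → p0
read '1': p0 → p4
read '2': p4 → p4
read '1': p4 → p4
read '1': p4 → p4
read '1': p4 → p4
read '2': p4 → p4
read '2': p4 → p4
read '2': p4 → p4
read '0': p4 → p4
read '0': p4 → p4
read '0': p4 → p4
read '0': p4 → p4
read '2': p4 → p4
read '0': p4 → p4
read '2': p4 → p4
read '0': p4 → p4
read '1': p4 → p4
read '1': p4 → p4
read '2': p4 → p4
read '1': p4 → p4
read '2': p4 → p4
read '1': p4 → p4
read '1': p4 → p4

p4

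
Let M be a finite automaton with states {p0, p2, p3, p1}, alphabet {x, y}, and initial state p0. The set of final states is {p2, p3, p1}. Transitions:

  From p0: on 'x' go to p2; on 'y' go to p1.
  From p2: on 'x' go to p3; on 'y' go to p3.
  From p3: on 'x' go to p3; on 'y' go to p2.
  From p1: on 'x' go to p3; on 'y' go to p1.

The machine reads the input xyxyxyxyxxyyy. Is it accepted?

Yes

p0 → p2 → p3 → p3 → p2 → p3 → p2 → p3 → p2 → p3 → p3 → p2 → p3 → p2
End state p2 is accepting.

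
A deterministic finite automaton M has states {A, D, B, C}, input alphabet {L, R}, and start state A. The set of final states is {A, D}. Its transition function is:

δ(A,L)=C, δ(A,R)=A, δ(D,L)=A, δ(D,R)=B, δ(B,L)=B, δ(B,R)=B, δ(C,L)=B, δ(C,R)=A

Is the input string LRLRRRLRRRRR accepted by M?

Yes

start at A
read 'L': A → C
read 'R': C → A
read 'L': A → C
read 'R': C → A
read 'R': A → A
read 'R': A → A
read 'L': A → C
read 'R': C → A
read 'R': A → A
read 'R': A → A
read 'R': A → A
read 'R': A → A
End state A is accepting.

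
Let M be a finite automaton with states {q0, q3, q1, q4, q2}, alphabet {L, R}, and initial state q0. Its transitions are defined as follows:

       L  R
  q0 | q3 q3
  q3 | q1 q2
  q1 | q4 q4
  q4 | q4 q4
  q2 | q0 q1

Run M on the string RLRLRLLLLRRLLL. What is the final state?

q4

start at q0
read 'R': q0 → q3
read 'L': q3 → q1
read 'R': q1 → q4
read 'L': q4 → q4
read 'R': q4 → q4
read 'L': q4 → q4
read 'L': q4 → q4
read 'L': q4 → q4
read 'L': q4 → q4
read 'R': q4 → q4
read 'R': q4 → q4
read 'L': q4 → q4
read 'L': q4 → q4
read 'L': q4 → q4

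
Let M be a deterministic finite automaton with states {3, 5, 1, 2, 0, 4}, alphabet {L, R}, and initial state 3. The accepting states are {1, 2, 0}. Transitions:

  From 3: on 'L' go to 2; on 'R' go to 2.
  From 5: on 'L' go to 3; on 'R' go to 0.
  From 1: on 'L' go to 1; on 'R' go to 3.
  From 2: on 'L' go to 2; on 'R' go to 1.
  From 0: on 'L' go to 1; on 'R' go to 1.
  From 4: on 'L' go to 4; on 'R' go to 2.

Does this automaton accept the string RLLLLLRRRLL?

3 → 2 → 2 → 2 → 2 → 2 → 2 → 1 → 3 → 2 → 2 → 2
End state 2 is accepting.

Yes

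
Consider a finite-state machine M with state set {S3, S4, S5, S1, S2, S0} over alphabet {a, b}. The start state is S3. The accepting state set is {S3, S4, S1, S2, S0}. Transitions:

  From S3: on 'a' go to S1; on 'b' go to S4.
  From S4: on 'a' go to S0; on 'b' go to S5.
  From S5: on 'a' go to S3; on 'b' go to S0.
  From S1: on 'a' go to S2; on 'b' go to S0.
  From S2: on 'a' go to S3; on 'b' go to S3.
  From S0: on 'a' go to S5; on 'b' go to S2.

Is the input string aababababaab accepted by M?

Yes

Trace: S3 -a-> S1 -a-> S2 -b-> S3 -a-> S1 -b-> S0 -a-> S5 -b-> S0 -a-> S5 -b-> S0 -a-> S5 -a-> S3 -b-> S4
End state S4 is accepting.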